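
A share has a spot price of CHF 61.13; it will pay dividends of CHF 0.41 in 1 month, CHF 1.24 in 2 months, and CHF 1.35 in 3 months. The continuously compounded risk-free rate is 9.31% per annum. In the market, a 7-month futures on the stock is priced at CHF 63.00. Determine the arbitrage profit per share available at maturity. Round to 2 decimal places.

PV(dividends) I = 0.41·e^(−0.0931·1/12) + 1.24·e^(−0.0931·2/12) + 1.35·e^(−0.0931·3/12) = 2.9467
Fair futures F* = (S − I)·e^(rT) = (61.13 − 2.9467)·e^0.054308 = 58.1833 × 1.055810 = 61.4305
Market CHF 63.00 > fair 61.4305: forward overpriced → cash-and-carry (borrow at r, buy the stock and collect the dividends, short the forward).
Profit at T = |F_mkt − F*| = |63.00 − 61.4305| = CHF 1.57 per share

CHF 1.57 per share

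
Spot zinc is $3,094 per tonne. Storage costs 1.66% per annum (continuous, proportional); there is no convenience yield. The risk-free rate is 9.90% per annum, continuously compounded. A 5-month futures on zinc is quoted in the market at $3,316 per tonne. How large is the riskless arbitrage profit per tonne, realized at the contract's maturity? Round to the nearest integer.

Fair futures: F* = S·e^(carry·T), with carry = (r + u) = 0.0990 + 0.0166 = 0.1156
F* = 3094 · e^(0.1156 × 5/12) = 3094 · e^0.048167 = 3094 × 1.049346 = $3246.6765
Market $3316 > fair $3246.6765: forward overpriced → cash-and-carry (buy spot, short the forward).
At maturity, profit = |F_mkt − F*| = |3316 − 3246.6765| = $69 per tonne

$69 per tonne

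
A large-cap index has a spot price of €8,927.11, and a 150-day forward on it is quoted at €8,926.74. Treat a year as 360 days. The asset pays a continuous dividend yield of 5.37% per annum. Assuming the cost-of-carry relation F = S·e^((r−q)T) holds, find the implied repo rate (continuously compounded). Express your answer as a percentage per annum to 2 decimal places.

5.36%

From F = S·e^((r−q)T): (r − q) = ln(F/S)/T
ln(8926.74/8927.11) = ln(0.999959) = -0.000041
(r − q) = -0.000041 / (150/360) = -0.000098
r = ln(F/S)/T + q = -0.000098 + 0.0537 = 0.053602
r = 5.36%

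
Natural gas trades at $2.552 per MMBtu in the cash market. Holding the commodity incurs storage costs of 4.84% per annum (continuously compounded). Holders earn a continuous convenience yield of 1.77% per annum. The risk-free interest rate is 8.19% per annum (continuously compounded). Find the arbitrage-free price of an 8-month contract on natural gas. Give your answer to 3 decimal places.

Net carry = r + u − y = 0.0819 + 0.0484 − 0.0177 = 0.1126
F = S·e^((r+u−y)T) = 2.552 · e^(0.1126 × 8/12) = 2.552 · e^0.075067
= 2.552 × 1.077956 = $2.751 per MMBtu

$2.751 per MMBtu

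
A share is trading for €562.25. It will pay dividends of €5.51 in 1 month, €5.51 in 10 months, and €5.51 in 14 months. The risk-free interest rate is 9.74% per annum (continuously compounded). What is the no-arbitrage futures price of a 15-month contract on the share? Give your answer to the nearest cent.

€617.58

PV(dividends) I = 5.51·e^(−0.0974·1/12) + 5.51·e^(−0.0974·10/12) + 5.51·e^(−0.0974·14/12)
I = 5.4655 + 5.0804 + 4.9181 = 15.4640
F = (S − I)·e^(rT) = (562.25 − 15.4640) · e^(0.0974·15/12)
= 546.7860 · e^0.121750 = 546.7860 × 1.129472 = €617.58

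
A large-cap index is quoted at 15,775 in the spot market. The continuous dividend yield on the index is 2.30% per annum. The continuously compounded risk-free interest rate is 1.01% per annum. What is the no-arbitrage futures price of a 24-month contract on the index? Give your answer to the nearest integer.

15,373

F = S·e^((r − q)T) = 15775 · e^((0.0101 − 0.0230) × 24/12)
= 15775 · e^-0.025800 = 15775 × 0.974530
F = 15,373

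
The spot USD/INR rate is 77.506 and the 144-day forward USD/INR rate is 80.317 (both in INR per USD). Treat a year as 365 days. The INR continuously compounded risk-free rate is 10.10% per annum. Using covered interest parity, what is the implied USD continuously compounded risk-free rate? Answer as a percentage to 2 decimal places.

1.07%

F = S·e^((r_INR − r_USD)T) ⇒ r_USD = r_INR − ln(F/S)/T
ln(80.317/77.506) = 0.035626; /(144/365) = 0.090302
r_USD = 0.1010 − 0.090302 = 0.010698
r_USD = 1.07%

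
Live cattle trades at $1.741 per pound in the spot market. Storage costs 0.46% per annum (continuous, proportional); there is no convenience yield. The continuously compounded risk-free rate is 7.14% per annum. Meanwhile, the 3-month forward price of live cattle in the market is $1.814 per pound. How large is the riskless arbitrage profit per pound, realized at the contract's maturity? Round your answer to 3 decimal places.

$0.040 per pound

Fair forward: F* = S·e^(carry·T), with carry = (r + u) = 0.0714 + 0.0046 = 0.0760
F* = 1.741 · e^(0.0760 × 3/12) = 1.741 · e^0.019000 = 1.741 × 1.019182 = $1.7744
Market $1.814 > fair $1.7744: forward overpriced → cash-and-carry (buy spot, short the forward).
At maturity, profit = |F_mkt − F*| = |1.814 − 1.7744| = $0.040 per pound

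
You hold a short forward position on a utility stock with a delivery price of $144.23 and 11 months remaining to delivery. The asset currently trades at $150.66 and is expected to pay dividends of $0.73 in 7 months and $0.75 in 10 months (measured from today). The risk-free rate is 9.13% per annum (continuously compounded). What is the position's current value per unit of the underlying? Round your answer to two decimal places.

PV(remaining dividends) I = 0.73·e^(−0.0913·7/12) + 0.75·e^(−0.0913·10/12) = 1.3872
Current forward F = (S − I)·e^(rT) = (150.66 − 1.3872)·e^(0.0913·11/12) = 149.2728 × 1.087294 = 162.3034
Value (long) = (F − K)·e^(−rT) = (162.3034 − 144.23) × 0.919715 = 16.6224
Short position value = −(long value) = -$16.62

-$16.62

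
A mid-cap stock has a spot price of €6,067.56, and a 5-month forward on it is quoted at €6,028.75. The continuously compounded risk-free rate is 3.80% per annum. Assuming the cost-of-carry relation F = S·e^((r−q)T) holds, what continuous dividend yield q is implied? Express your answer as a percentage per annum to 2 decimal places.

From F = S·e^((r−q)T): (r − q) = ln(F/S)/T
ln(6028.75/6067.56) = ln(0.993604) = -0.006417
(r − q) = -0.006417 / (5/12) = -0.015401
q = r − ln(F/S)/T = 0.0380 + 0.015401 = 0.053401
q = 5.34%

5.34%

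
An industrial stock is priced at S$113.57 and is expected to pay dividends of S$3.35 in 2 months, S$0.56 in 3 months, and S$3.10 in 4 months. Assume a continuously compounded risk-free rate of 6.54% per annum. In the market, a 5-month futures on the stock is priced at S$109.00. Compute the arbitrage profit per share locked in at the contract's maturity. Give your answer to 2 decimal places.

PV(dividends) I = 3.35·e^(−0.0654·2/12) + 0.56·e^(−0.0654·3/12) + 3.10·e^(−0.0654·4/12) = 6.8978
Fair futures F* = (S − I)·e^(rT) = (113.57 − 6.8978)·e^0.027250 = 106.6722 × 1.027625 = 109.6190
Market S$109.00 < fair 109.6190: forward underpriced → reverse cash-and-carry (short the stock, invest proceeds at r, pay the dividends, go long the forward).
Profit at T = |F_mkt − F*| = |109.00 − 109.6190| = S$0.62 per share

S$0.62 per share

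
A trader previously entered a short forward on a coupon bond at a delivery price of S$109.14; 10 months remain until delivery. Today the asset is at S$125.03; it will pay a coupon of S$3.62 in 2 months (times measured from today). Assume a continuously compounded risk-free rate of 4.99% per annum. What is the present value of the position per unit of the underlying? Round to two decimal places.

-S$16.75

PV(remaining coupons) I = 3.62·e^(−0.0499·2/12) = 3.5900
Current forward F = (S − I)·e^(rT) = (125.03 − 3.5900)·e^(0.0499·10/12) = 121.4400 × 1.042460 = 126.5963
Value (long) = (F − K)·e^(−rT) = (126.5963 − 109.14) × 0.959269 = 16.7453
Short position value = −(long value) = -S$16.75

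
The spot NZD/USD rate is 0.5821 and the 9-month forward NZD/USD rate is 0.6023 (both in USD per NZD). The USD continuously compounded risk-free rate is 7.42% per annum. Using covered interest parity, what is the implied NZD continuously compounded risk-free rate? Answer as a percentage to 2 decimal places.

2.87%

F = S·e^((r_USD − r_NZD)T) ⇒ r_NZD = r_USD − ln(F/S)/T
ln(0.6023/0.5821) = 0.034113; /(9/12) = 0.045484
r_NZD = 0.0742 − 0.045484 = 0.028716
r_NZD = 2.87%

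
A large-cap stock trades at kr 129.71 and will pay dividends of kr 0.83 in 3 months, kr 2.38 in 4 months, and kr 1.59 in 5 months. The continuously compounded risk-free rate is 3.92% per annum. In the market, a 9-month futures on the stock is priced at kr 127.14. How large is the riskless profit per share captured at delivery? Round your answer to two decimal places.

PV(dividends) I = 0.83·e^(−0.0392·3/12) + 2.38·e^(−0.0392·4/12) + 1.59·e^(−0.0392·5/12) = 4.7353
Fair futures F* = (S − I)·e^(rT) = (129.71 − 4.7353)·e^0.029400 = 124.9747 × 1.029836 = 128.7034
Market kr 127.14 < fair 128.7034: forward underpriced → reverse cash-and-carry (short the stock, invest proceeds at r, pay the dividends, go long the forward).
Profit at T = |F_mkt − F*| = |127.14 − 128.7034| = kr 1.56 per share

kr 1.56 per share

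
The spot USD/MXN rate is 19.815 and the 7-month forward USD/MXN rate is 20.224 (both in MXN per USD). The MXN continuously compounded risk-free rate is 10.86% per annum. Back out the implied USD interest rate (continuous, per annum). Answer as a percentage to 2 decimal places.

F = S·e^((r_MXN − r_USD)T) ⇒ r_USD = r_MXN − ln(F/S)/T
ln(20.224/19.815) = 0.020431; /(7/12) = 0.035025
r_USD = 0.1086 − 0.035025 = 0.073575
r_USD = 7.36%

7.36%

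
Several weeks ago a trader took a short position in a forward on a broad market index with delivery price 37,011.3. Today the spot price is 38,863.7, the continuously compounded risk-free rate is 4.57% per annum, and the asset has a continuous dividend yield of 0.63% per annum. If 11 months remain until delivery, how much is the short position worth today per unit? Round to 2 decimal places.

Current fair forward for the remaining 11 months: F = S·e^((r − q)·T), (r − q) = 0.0457 − 0.0063 = 0.0394
F = 38863.7 · e^(0.0394 × 11/12) = 38863.7 × 1.03677680 = 40292.9825
Value of long forward = (F − K)·e^(−rT) = (40292.9825 − 37011.3) · e^(−0.0457·11/12)
= 3281.6825 × 0.95897366 = 3147.05
Short position value = −(long value) = -3147.05

-3147.05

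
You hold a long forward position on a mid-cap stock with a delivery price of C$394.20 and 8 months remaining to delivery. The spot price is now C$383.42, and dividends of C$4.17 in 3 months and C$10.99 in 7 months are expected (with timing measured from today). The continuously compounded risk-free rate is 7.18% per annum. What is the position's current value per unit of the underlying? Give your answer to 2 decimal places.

-C$6.99

PV(remaining dividends) I = 4.17·e^(−0.0718·3/12) + 10.99·e^(−0.0718·7/12) = 14.6350
Current forward F = (S − I)·e^(rT) = (383.42 − 14.6350)·e^(0.0718·8/12) = 368.7850 × 1.049031 = 386.8669
Value (long) = (F − K)·e^(−rT) = (386.8669 − 394.20) × 0.953261 = -6.9904
Value = -C$6.99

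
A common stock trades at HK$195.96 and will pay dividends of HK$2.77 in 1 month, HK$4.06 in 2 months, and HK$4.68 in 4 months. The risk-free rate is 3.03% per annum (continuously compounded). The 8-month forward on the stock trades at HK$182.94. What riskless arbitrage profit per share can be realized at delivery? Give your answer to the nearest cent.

HK$5.35 per share

PV(dividends) I = 2.77·e^(−0.0303·1/12) + 4.06·e^(−0.0303·2/12) + 4.68·e^(−0.0303·4/12) = 11.4355
Fair forward F* = (S − I)·e^(rT) = (195.96 − 11.4355)·e^0.020200 = 184.5245 × 1.020405 = 188.2897
Market HK$182.94 < fair 188.2897: forward underpriced → reverse cash-and-carry (short the stock, invest proceeds at r, pay the dividends, go long the forward).
Profit at T = |F_mkt − F*| = |182.94 − 188.2897| = HK$5.35 per share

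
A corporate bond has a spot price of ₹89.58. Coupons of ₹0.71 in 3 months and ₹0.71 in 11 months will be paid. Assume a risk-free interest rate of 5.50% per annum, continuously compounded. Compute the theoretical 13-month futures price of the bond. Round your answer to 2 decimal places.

₹93.62

PV(coupons) I = 0.71·e^(−0.0550·3/12) + 0.71·e^(−0.0550·11/12)
I = 0.7003 + 0.6751 = 1.3754
F = (S − I)·e^(rT) = (89.58 − 1.3754) · e^(0.0550·13/12)
= 88.2046 · e^0.059583 = 88.2046 × 1.061394 = ₹93.62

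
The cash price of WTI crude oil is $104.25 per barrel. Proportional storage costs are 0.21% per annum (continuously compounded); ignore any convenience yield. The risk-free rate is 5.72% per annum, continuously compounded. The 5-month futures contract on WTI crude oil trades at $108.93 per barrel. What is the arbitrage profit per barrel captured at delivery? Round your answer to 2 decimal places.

Fair futures: F* = S·e^(carry·T), with carry = (r + u) = 0.0572 + 0.0021 = 0.0593
F* = 104.25 · e^(0.0593 × 5/12) = 104.25 · e^0.024708 = 104.25 × 1.025016 = $106.8579
Market $108.93 > fair $106.8579: forward overpriced → cash-and-carry (buy spot, short the forward).
At maturity, profit = |F_mkt − F*| = |108.93 − 106.8579| = $2.07 per barrel

$2.07 per barrel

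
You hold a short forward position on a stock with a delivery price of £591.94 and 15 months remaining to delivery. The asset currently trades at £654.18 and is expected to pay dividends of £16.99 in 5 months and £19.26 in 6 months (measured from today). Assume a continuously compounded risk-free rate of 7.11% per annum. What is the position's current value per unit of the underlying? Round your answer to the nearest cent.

-£77.50

PV(remaining dividends) I = 16.99·e^(−0.0711·5/12) + 19.26·e^(−0.0711·6/12) = 35.0814
Current forward F = (S − I)·e^(rT) = (654.18 − 35.0814)·e^(0.0711·15/12) = 619.0986 × 1.092944 = 676.6401
Value (long) = (F − K)·e^(−rT) = (676.6401 − 591.94) × 0.914960 = 77.4972
Short position value = −(long value) = -£77.50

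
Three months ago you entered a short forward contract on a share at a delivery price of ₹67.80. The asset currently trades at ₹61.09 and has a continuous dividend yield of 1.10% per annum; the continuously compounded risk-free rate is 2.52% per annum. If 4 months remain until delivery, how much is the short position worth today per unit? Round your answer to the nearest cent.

Current fair forward for the remaining 4 months: F = S·e^((r − q)·T), (r − q) = 0.0252 − 0.0110 = 0.0142
F = 61.09 · e^(0.0142 × 4/12) = 61.09 × 1.004745 = 61.3799
Value of long forward = (F − K)·e^(−rT) = (61.3799 − 67.80) · e^(−0.0252·4/12)
= -6.4201 × 0.991635 = -6.37
Short position value = −(long value) = ₹6.37

₹6.37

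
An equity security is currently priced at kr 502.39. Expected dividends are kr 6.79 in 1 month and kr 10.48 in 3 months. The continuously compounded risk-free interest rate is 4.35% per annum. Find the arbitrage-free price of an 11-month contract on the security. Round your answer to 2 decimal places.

kr 505.00

PV(dividends) I = 6.79·e^(−0.0435·1/12) + 10.48·e^(−0.0435·3/12)
I = 6.7654 + 10.3666 = 17.1320
F = (S − I)·e^(rT) = (502.39 − 17.1320) · e^(0.0435·11/12)
= 485.2580 · e^0.039875 = 485.2580 × 1.040681 = kr 505.00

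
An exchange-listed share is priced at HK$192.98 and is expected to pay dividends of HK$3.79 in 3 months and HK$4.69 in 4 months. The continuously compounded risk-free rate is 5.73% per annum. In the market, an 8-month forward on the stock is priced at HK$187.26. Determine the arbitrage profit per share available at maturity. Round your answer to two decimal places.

PV(dividends) I = 3.79·e^(−0.0573·3/12) + 4.69·e^(−0.0573·4/12) = 8.3374
Fair forward F* = (S − I)·e^(rT) = (192.98 − 8.3374)·e^0.038200 = 184.6426 × 1.038939 = 191.8324
Market HK$187.26 < fair 191.8324: forward underpriced → reverse cash-and-carry (short the stock, invest proceeds at r, pay the dividends, go long the forward).
Profit at T = |F_mkt − F*| = |187.26 − 191.8324| = HK$4.57 per share

HK$4.57 per share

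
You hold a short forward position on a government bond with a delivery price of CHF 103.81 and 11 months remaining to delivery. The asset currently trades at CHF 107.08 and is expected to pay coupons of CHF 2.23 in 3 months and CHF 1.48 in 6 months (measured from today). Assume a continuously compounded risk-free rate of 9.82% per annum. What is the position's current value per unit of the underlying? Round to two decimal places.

PV(remaining coupons) I = 2.23·e^(−0.0982·3/12) + 1.48·e^(−0.0982·6/12) = 3.5850
Current forward F = (S − I)·e^(rT) = (107.08 − 3.5850)·e^(0.0982·11/12) = 103.4950 × 1.094193 = 113.2435
Value (long) = (F − K)·e^(−rT) = (113.2435 − 103.81) × 0.913916 = 8.6214
Short position value = −(long value) = -CHF 8.62

-CHF 8.62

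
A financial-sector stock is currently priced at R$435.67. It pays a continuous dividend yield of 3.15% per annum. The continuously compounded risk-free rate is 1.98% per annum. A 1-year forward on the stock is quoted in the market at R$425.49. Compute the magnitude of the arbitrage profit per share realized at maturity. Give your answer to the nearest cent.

Fair forward: F* = S·e^(carry·T), with carry = (r − q) = 0.0198 − 0.0315 = -0.0117
F* = 435.67 · e^(-0.0117 × 12/12) = 435.67 · e^-0.011700 = 435.67 × 0.988368 = R$430.6023
Market R$425.49 < fair R$430.6023: forward underpriced → reverse cash-and-carry (short spot, go long the forward).
At maturity, profit = |F_mkt − F*| = |425.49 − 430.6023| = R$5.11 per share

R$5.11 per share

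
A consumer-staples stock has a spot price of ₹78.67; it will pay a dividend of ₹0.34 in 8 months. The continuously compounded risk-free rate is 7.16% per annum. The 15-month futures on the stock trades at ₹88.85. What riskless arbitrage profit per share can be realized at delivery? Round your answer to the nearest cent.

PV(dividends) I = 0.34·e^(−0.0716·8/12) = 0.3242
Fair futures F* = (S − I)·e^(rT) = (78.67 − 0.3242)·e^0.089500 = 78.3458 × 1.093627 = 85.6811
Market ₹88.85 > fair 85.6811: forward overpriced → cash-and-carry (borrow at r, buy the stock and collect the dividends, short the forward).
Profit at T = |F_mkt − F*| = |88.85 − 85.6811| = ₹3.17 per share

₹3.17 per share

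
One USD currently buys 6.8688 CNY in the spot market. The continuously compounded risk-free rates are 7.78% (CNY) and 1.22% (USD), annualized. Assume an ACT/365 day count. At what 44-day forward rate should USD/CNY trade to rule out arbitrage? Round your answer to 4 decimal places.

6.9233

F = S·e^((r_CNY − r_USD)T) = 6.8688 · e^((0.0778 − 0.0122) × 44/365)
= 6.8688 · e^0.007908 = 6.8688 × 1.007939
F = 6.9233 CNY per USD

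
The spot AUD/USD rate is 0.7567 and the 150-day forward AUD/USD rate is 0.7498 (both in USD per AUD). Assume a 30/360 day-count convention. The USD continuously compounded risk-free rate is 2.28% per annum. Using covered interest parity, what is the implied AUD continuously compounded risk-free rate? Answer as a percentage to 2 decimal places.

F = S·e^((r_USD − r_AUD)T) ⇒ r_AUD = r_USD − ln(F/S)/T
ln(0.7498/0.7567) = -0.009160; /(150/360) = -0.021984
r_AUD = 0.0228 + 0.021984 = 0.044784
r_AUD = 4.48%

4.48%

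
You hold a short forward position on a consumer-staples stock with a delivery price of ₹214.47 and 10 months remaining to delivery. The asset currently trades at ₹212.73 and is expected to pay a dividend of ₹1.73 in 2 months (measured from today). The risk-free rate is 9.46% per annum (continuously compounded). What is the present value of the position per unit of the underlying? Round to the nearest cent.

PV(remaining dividends) I = 1.73·e^(−0.0946·2/12) = 1.7029
Current forward F = (S − I)·e^(rT) = (212.73 − 1.7029)·e^(0.0946·10/12) = 211.0271 × 1.082024 = 228.3364
Value (long) = (F − K)·e^(−rT) = (228.3364 − 214.47) × 0.924194 = 12.8152
Short position value = −(long value) = -₹12.82

-₹12.82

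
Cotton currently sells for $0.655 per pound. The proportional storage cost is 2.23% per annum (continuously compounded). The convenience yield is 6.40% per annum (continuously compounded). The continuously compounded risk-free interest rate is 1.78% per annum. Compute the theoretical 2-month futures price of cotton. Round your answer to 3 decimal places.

$0.652 per pound

Net carry = r + u − y = 0.0178 + 0.0223 − 0.0640 = -0.0239
F = S·e^((r+u−y)T) = 0.655 · e^(-0.0239 × 2/12) = 0.655 · e^-0.003983
= 0.655 × 0.996025 = $0.652 per pound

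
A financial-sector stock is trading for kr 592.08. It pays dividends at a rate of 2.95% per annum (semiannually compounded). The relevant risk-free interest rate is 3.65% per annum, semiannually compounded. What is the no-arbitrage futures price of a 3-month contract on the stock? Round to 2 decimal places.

F = S · (1+r/2)^(2T) / (1+q/2)^(2T)
= 592.08 × 1.009084 / 1.007348 = 592.08 × 1.001723
F = kr 593.10

kr 593.10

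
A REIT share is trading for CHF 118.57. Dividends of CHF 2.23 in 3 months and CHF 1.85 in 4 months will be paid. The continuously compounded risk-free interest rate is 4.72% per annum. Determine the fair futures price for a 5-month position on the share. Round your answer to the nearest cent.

CHF 116.82

PV(dividends) I = 2.23·e^(−0.0472·3/12) + 1.85·e^(−0.0472·4/12)
I = 2.2038 + 1.8211 = 4.0249
F = (S − I)·e^(rT) = (118.57 − 4.0249) · e^(0.0472·5/12)
= 114.5451 · e^0.019667 = 114.5451 × 1.019862 = CHF 116.82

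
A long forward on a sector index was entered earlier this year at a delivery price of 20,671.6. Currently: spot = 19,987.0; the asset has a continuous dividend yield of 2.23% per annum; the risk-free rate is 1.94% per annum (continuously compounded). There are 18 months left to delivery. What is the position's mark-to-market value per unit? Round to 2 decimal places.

Current fair forward for the remaining 18 months: F = S·e^((r − q)·T), (r − q) = 0.0194 − 0.0223 = -0.0029
F = 19987.0 · e^(-0.0029 × 18/12) = 19987.0 × 0.99565945 = 19900.2454
Value of long forward = (F − K)·e^(−rT) = (19900.2454 − 20671.6) · e^(−0.0194·18/12)
= -771.3546 × 0.97131933 = -749.23

-749.23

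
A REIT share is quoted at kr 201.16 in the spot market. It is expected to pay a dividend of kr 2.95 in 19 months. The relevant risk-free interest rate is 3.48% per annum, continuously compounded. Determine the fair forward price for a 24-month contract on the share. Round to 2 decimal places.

PV(dividends) I = 2.95·e^(−0.0348·19/12)
I = 2.7919
F = (S − I)·e^(rT) = (201.16 − 2.7919) · e^(0.0348·24/12)
= 198.3681 · e^0.069600 = 198.3681 × 1.072079 = kr 212.67

kr 212.67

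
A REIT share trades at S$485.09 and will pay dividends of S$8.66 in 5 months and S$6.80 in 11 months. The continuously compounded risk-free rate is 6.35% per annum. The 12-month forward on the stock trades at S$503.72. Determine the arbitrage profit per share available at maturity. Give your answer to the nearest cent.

S$2.65 per share

PV(dividends) I = 8.66·e^(−0.0635·5/12) + 6.80·e^(−0.0635·11/12) = 14.8494
Fair forward F* = (S − I)·e^(rT) = (485.09 − 14.8494)·e^0.063500 = 470.2406 × 1.065559 = 501.0691
Market S$503.72 > fair 501.0691: forward overpriced → cash-and-carry (borrow at r, buy the stock and collect the dividends, short the forward).
Profit at T = |F_mkt − F*| = |503.72 − 501.0691| = S$2.65 per share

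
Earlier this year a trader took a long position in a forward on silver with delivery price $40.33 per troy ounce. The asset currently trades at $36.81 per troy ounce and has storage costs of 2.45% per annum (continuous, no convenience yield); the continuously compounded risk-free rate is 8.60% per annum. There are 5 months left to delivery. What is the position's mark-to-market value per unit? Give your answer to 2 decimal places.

-$1.72 per troy ounce

Current fair forward for the remaining 5 months: F = S·e^((r + u)·T), (r + u) = 0.0860 + 0.0245 = 0.1105
F = 36.81 · e^(0.1105 × 5/12) = 36.81 × 1.047118 = 38.5444
Value of long forward = (F − K)·e^(−rT) = (38.5444 − 40.33) · e^(−0.0860·5/12)
= -1.7856 × 0.964801 = -1.72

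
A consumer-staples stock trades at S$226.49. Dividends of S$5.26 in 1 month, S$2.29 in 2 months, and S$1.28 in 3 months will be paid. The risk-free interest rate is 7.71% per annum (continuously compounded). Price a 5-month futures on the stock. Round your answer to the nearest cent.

PV(dividends) I = 5.26·e^(−0.0771·1/12) + 2.29·e^(−0.0771·2/12) + 1.28·e^(−0.0771·3/12)
I = 5.2263 + 2.2608 + 1.2556 = 8.7427
F = (S − I)·e^(rT) = (226.49 − 8.7427) · e^(0.0771·5/12)
= 217.7473 · e^0.032125 = 217.7473 × 1.032647 = S$224.86

S$224.86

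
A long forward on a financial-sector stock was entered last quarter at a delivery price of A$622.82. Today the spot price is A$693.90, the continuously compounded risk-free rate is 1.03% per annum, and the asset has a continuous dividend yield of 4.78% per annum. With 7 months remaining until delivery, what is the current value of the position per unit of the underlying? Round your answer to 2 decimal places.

A$55.73

Current fair forward for the remaining 7 months: F = S·e^((r − q)·T), (r − q) = 0.0103 − 0.0478 = -0.0375
F = 693.90 · e^(-0.0375 × 7/12) = 693.90 × 0.978363 = 678.8861
Value of long forward = (F − K)·e^(−rT) = (678.8861 − 622.82) · e^(−0.0103·7/12)
= 56.0661 × 0.994010 = 55.73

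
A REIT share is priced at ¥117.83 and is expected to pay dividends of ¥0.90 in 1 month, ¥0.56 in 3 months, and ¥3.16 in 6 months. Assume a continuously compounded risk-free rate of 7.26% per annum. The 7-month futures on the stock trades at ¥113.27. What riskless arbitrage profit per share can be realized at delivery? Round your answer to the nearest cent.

PV(dividends) I = 0.90·e^(−0.0726·1/12) + 0.56·e^(−0.0726·3/12) + 3.16·e^(−0.0726·6/12) = 4.4918
Fair futures F* = (S − I)·e^(rT) = (117.83 − 4.4918)·e^0.042350 = 113.3382 × 1.043260 = 118.2412
Market ¥113.27 < fair 118.2412: forward underpriced → reverse cash-and-carry (short the stock, invest proceeds at r, pay the dividends, go long the forward).
Profit at T = |F_mkt − F*| = |113.27 − 118.2412| = ¥4.97 per share

¥4.97 per share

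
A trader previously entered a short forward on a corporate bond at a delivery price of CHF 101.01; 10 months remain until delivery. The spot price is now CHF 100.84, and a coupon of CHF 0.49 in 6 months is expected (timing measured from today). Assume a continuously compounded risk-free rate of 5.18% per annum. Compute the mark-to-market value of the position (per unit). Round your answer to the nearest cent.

PV(remaining coupons) I = 0.49·e^(−0.0518·6/12) = 0.4775
Current forward F = (S − I)·e^(rT) = (100.84 − 0.4775)·e^(0.0518·10/12) = 100.3625 × 1.044112 = 104.7897
Value (long) = (F − K)·e^(−rT) = (104.7897 − 101.01) × 0.957752 = 3.6200
Short position value = −(long value) = -CHF 3.62

-CHF 3.62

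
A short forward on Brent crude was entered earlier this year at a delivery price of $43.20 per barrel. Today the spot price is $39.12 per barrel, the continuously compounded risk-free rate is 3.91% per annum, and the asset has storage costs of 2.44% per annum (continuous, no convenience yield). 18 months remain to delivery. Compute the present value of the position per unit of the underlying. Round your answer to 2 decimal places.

$0.16 per barrel

Current fair forward for the remaining 18 months: F = S·e^((r + u)·T), (r + u) = 0.0391 + 0.0244 = 0.0635
F = 39.12 · e^(0.0635 × 18/12) = 39.12 × 1.099934 = 43.0294
Value of long forward = (F − K)·e^(−rT) = (43.0294 − 43.20) · e^(−0.0391·18/12)
= -0.1706 × 0.943037 = -0.16
Short position value = −(long value) = $0.16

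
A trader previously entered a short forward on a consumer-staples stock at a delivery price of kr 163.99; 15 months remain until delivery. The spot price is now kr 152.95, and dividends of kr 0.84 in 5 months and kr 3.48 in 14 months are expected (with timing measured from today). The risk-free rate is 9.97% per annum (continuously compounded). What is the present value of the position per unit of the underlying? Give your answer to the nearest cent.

PV(remaining dividends) I = 0.84·e^(−0.0997·5/12) + 3.48·e^(−0.0997·14/12) = 3.9037
Current forward F = (S − I)·e^(rT) = (152.95 − 3.9037)·e^(0.0997·15/12) = 149.0463 × 1.132724 = 168.8283
Value (long) = (F − K)·e^(−rT) = (168.8283 − 163.99) × 0.882828 = 4.2714
Short position value = −(long value) = -kr 4.27

-kr 4.27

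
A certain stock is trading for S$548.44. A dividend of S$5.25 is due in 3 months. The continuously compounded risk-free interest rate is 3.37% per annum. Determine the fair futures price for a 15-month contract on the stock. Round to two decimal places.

S$566.61

PV(dividends) I = 5.25·e^(−0.0337·3/12)
I = 5.2060
F = (S − I)·e^(rT) = (548.44 − 5.2060) · e^(0.0337·15/12)
= 543.2340 · e^0.042125 = 543.2340 × 1.043025 = S$566.61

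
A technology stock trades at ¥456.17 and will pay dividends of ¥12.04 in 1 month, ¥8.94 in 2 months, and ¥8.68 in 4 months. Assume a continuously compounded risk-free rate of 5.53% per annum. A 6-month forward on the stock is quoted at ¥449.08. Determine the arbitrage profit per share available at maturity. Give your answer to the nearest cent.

PV(dividends) I = 12.04·e^(−0.0553·1/12) + 8.94·e^(−0.0553·2/12) + 8.68·e^(−0.0553·4/12) = 29.3641
Fair forward F* = (S − I)·e^(rT) = (456.17 − 29.3641)·e^0.027650 = 426.8059 × 1.028036 = 438.7718
Market ¥449.08 > fair 438.7718: forward overpriced → cash-and-carry (borrow at r, buy the stock and collect the dividends, short the forward).
Profit at T = |F_mkt − F*| = |449.08 − 438.7718| = ¥10.31 per share

¥10.31 per share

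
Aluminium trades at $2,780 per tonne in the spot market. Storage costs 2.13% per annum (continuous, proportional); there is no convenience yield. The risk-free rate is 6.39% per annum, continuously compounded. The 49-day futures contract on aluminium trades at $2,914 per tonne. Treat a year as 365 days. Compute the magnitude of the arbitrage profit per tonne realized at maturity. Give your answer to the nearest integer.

$102 per tonne

Fair futures: F* = S·e^(carry·T), with carry = (r + u) = 0.0639 + 0.0213 = 0.0852
F* = 2780 · e^(0.0852 × 49/365) = 2780 · e^0.011438 = 2780 × 1.011504 = $2811.9811
Market $2914 > fair $2811.9811: forward overpriced → cash-and-carry (buy spot, short the forward).
At maturity, profit = |F_mkt − F*| = |2914 − 2811.9811| = $102 per tonne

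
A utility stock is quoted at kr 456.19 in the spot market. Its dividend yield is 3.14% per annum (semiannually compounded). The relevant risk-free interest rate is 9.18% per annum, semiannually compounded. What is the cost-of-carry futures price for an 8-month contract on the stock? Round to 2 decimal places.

kr 474.36

F = S · (1+r/2)^(2T) / (1+q/2)^(2T)
= 456.19 × 1.061663 / 1.020988 = 456.19 × 1.039839
F = kr 474.36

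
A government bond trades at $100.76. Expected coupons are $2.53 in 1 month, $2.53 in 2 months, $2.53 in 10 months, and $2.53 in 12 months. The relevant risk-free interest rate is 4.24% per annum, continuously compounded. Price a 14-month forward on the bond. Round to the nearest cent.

$95.47

PV(coupons) I = 2.53·e^(−0.0424·1/12) + 2.53·e^(−0.0424·2/12) + 2.53·e^(−0.0424·10/12) + 2.53·e^(−0.0424·12/12)
I = 2.5211 + 2.5122 + 2.4422 + 2.4250 = 9.9005
F = (S − I)·e^(rT) = (100.76 − 9.9005) · e^(0.0424·14/12)
= 90.8595 · e^0.049467 = 90.8595 × 1.050711 = $95.47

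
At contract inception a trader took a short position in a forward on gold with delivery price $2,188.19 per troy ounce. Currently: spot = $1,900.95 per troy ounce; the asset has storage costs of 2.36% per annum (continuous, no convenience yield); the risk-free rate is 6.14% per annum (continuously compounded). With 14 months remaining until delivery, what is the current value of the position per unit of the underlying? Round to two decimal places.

Current fair forward for the remaining 14 months: F = S·e^((r + u)·T), (r + u) = 0.0614 + 0.0236 = 0.0850
F = 1900.95 · e^(0.0850 × 14/12) = 1900.95 × 1.10425033 = 2099.1247
Value of long forward = (F − K)·e^(−rT) = (2099.1247 − 2188.19) · e^(−0.0614·14/12)
= -89.0653 × 0.93087215 = -82.91
Short position value = −(long value) = $82.91

$82.91 per troy ounce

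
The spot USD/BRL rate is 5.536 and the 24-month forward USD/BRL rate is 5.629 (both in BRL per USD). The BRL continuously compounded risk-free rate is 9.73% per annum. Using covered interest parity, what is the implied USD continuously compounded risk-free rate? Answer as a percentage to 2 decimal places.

F = S·e^((r_BRL − r_USD)T) ⇒ r_USD = r_BRL − ln(F/S)/T
ln(5.629/5.536) = 0.016660; /(24/12) = 0.008330
r_USD = 0.0973 − 0.008330 = 0.088970
r_USD = 8.90%

8.90%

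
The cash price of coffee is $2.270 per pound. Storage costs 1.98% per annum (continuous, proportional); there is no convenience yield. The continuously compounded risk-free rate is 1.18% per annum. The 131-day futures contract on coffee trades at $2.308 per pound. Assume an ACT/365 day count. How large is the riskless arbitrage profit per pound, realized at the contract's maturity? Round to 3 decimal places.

$0.012 per pound

Fair futures: F* = S·e^(carry·T), with carry = (r + u) = 0.0118 + 0.0198 = 0.0316
F* = 2.270 · e^(0.0316 × 131/365) = 2.270 · e^0.011341 = 2.270 × 1.011406 = $2.2959
Market $2.308 > fair $2.2959: forward overpriced → cash-and-carry (buy spot, short the forward).
At maturity, profit = |F_mkt − F*| = |2.308 − 2.2959| = $0.012 per pound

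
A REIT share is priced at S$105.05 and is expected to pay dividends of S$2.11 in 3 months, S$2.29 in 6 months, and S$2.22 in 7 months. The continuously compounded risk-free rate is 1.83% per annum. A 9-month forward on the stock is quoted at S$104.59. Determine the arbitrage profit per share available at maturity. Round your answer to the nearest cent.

PV(dividends) I = 2.11·e^(−0.0183·3/12) + 2.29·e^(−0.0183·6/12) + 2.22·e^(−0.0183·7/12) = 6.5659
Fair forward F* = (S − I)·e^(rT) = (105.05 − 6.5659)·e^0.013725 = 98.4841 × 1.013820 = 99.8452
Market S$104.59 > fair 99.8452: forward overpriced → cash-and-carry (borrow at r, buy the stock and collect the dividends, short the forward).
Profit at T = |F_mkt − F*| = |104.59 − 99.8452| = S$4.74 per share

S$4.74 per share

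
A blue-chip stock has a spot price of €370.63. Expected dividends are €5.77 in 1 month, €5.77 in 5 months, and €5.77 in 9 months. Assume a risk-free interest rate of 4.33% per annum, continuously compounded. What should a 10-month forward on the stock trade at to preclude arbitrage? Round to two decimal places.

€366.62

PV(dividends) I = 5.77·e^(−0.0433·1/12) + 5.77·e^(−0.0433·5/12) + 5.77·e^(−0.0433·9/12)
I = 5.7492 + 5.6668 + 5.5856 = 17.0016
F = (S − I)·e^(rT) = (370.63 − 17.0016) · e^(0.0433·10/12)
= 353.6284 · e^0.036083 = 353.6284 × 1.036742 = €366.62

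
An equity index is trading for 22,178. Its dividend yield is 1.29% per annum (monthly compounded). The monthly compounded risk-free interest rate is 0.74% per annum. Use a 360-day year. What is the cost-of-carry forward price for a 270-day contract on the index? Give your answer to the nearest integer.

22,087

F = S · (1+r/12)^(12T) / (1+q/12)^(12T)
= 22178 × 1.005564 / 1.009717 = 22178 × 0.995887
F = 22,087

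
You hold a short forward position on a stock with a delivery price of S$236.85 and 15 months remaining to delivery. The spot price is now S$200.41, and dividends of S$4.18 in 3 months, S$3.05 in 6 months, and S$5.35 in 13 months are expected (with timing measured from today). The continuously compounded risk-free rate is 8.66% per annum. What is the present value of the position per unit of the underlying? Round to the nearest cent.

S$24.02

PV(remaining dividends) I = 4.18·e^(−0.0866·3/12) + 3.05·e^(−0.0866·6/12) + 5.35·e^(−0.0866·13/12) = 11.8821
Current forward F = (S − I)·e^(rT) = (200.41 − 11.8821)·e^(0.0866·15/12) = 188.5279 × 1.114326 = 210.0815
Value (long) = (F − K)·e^(−rT) = (210.0815 − 236.85) × 0.897403 = -24.0221
Short position value = −(long value) = S$24.02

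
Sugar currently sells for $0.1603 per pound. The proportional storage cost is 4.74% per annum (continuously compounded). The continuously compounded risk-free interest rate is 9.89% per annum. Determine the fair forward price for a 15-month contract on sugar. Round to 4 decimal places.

$0.1925 per pound

Net carry = r + u − y = 0.0989 + 0.0474 − 0.0000 = 0.1463
F = S·e^((r+u−y)T) = 0.1603 · e^(0.1463 × 15/12) = 0.1603 · e^0.182875
= 0.1603 × 1.200664 = $0.1925 per pound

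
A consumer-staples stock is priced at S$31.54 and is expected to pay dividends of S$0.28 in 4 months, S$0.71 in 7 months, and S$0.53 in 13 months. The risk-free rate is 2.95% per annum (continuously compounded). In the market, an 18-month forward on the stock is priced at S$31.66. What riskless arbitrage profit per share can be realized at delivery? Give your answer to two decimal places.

PV(dividends) I = 0.28·e^(−0.0295·4/12) + 0.71·e^(−0.0295·7/12) + 0.53·e^(−0.0295·13/12) = 1.4885
Fair forward F* = (S − I)·e^(rT) = (31.54 − 1.4885)·e^0.044250 = 30.0515 × 1.045244 = 31.4112
Market S$31.66 > fair 31.4112: forward overpriced → cash-and-carry (borrow at r, buy the stock and collect the dividends, short the forward).
Profit at T = |F_mkt − F*| = |31.66 − 31.4112| = S$0.25 per share

S$0.25 per share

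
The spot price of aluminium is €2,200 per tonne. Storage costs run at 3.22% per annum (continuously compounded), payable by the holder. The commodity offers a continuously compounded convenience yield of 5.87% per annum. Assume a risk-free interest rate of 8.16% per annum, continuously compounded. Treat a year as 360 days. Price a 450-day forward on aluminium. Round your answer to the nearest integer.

Net carry = r + u − y = 0.0816 + 0.0322 − 0.0587 = 0.0551
F = S·e^((r+u−y)T) = 2200 · e^(0.0551 × 450/360) = 2200 · e^0.068875
= 2200 × 1.071302 = €2,357 per tonne

€2,357 per tonne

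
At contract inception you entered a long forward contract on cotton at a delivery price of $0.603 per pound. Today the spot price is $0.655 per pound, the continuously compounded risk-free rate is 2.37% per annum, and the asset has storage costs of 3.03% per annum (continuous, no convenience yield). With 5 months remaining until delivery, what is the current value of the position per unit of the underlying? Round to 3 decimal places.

$0.066 per pound

Current fair forward for the remaining 5 months: F = S·e^((r + u)·T), (r + u) = 0.0237 + 0.0303 = 0.0540
F = 0.655 · e^(0.0540 × 5/12) = 0.655 × 1.022755 = 0.6699
Value of long forward = (F − K)·e^(−rT) = (0.6699 − 0.603) · e^(−0.0237·5/12)
= 0.0669 × 0.990174 = 0.066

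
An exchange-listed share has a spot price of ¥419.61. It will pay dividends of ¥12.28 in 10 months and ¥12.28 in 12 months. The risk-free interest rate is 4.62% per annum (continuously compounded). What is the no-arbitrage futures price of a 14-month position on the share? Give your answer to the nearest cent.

¥418.00

PV(dividends) I = 12.28·e^(−0.0462·10/12) + 12.28·e^(−0.0462·12/12)
I = 11.8162 + 11.7256 = 23.5418
F = (S − I)·e^(rT) = (419.61 − 23.5418) · e^(0.0462·14/12)
= 396.0682 · e^0.053900 = 396.0682 × 1.055379 = ¥418.00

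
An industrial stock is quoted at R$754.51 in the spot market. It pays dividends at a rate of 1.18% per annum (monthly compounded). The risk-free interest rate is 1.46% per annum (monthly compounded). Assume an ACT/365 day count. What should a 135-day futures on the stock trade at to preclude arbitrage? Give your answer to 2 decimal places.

R$755.29

F = S · (1+r/12)^(12T) / (1+q/12)^(12T)
= 754.51 × 1.005411 / 1.004372 = 754.51 × 1.001034
F = R$755.29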